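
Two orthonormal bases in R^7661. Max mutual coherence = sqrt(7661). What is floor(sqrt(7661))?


87^2 = 7569 <= 7661 < 7744 = 88^2, so 87 <= sqrt(7661) < 88.
floor(sqrt(7661)) = 87.

87


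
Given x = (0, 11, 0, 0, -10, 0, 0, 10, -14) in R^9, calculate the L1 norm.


Non-zero entries: [(1, 11), (4, -10), (7, 10), (8, -14)]
Absolute values: [11, 10, 10, 14]
||x||_1 = sum = 45.

45


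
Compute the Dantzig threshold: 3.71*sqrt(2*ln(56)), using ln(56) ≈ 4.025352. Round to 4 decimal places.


ln(56) ≈ 4.025352.
2*ln(n) ≈ 8.050704.
sqrt(2*ln(n)) ≈ sqrt(8.050704) ≈ 2.837376.
threshold ≈ 3.71*2.837376 = 10.52666496 ≈ 10.5267.

10.5267


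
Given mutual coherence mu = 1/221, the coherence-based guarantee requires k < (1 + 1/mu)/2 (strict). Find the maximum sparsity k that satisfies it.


1/mu = 221.
1 + 1/mu = 222.
(1 + 1/mu)/2 = 111 is an integer and the inequality is strict, so k_max = 111 - 1 = 110.

110


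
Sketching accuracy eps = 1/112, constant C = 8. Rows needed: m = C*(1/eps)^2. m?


1/eps = 112.
(1/eps)^2 = 12544.
m = 8*12544 = 100352.

100352


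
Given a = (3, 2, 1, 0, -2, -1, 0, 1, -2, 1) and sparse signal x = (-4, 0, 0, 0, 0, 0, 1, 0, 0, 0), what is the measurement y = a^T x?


Non-zero terms: ['3*-4', '0*1']
Products: [-12, 0]
y = sum = -12.

-12


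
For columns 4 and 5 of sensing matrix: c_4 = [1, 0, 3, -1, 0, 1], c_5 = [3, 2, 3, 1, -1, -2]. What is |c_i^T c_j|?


Inner product: 1*3 + 0*2 + 3*3 + -1*1 + 0*-1 + 1*-2
Products: [3, 0, 9, -1, 0, -2]
Sum = 9.
|dot| = 9.

9


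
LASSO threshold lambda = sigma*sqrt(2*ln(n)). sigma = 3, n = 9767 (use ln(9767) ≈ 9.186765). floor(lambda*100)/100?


ln(9767) ≈ 9.186765.
2*ln(n) ≈ 18.37353.
sqrt(2*ln(n)) ≈ sqrt(18.37353) ≈ 4.286436.
lambda ≈ 3*4.286436 = 12.859308.
floor(lambda*100)/100 = 12.85.

12.85


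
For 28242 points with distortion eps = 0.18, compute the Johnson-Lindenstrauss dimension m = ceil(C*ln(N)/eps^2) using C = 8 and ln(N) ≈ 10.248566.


ln(28242) ≈ 10.248566.
eps^2 = 0.18^2 = 0.0324.
C*ln(N)/eps^2 ≈ 8*10.248566/0.0324 ≈ 2530.5101.
m = ceil(2530.5101) = 2531.

2531


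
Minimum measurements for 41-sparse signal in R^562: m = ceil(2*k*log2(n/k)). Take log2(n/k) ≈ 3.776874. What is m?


log2(n/k) = log2(562/41) ≈ 3.776874.
2*k*log2(n/k) ≈ 2*41*3.776874 = 309.703668.
m = ceil(309.703668) = 310.

310


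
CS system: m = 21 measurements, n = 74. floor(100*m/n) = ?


100*m/n = 100*21/74 ≈ 28.3784.
floor = 28.

28


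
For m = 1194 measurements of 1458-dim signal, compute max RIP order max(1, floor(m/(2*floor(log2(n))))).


floor(log2(1458)) = 10.
2*10 = 20.
m/(2*floor(log2(n))) = 1194/20 ≈ 59.7.
floor = 59.
k = max(1, 59) = 59.

59


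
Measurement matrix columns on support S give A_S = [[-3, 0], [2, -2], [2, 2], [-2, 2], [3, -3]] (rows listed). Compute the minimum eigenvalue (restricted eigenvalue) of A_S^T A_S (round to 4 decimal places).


A_S^T A_S = [[30, -13], [-13, 21]].
trace = 51.
det = 461.
disc = trace^2 - 4*det = 2601 - 4*461 = 757.
sqrt(757) ≈ 27.513633.
lam_min = (51 - sqrt(757))/2 ≈ (51 - 27.513633)/2 = 11.7431835 ≈ 11.7432.

11.7432


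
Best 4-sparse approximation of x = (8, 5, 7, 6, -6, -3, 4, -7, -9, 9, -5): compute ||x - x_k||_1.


Sorted |x_i| descending: [9, 9, 8, 7, 7, 6, 6, 5, 5, 4, 3]
Keep top 4: [9, 9, 8, 7]
Tail entries: [7, 6, 6, 5, 5, 4, 3]
L1 error = sum of tail = 36.

36


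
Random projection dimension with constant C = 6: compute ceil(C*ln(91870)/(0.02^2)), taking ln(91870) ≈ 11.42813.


ln(91870) ≈ 11.42813.
eps^2 = 0.02^2 = 0.0004.
C*ln(N)/eps^2 ≈ 6*11.42813/0.0004 ≈ 171421.95.
m = ceil(171421.95) = 171422.

171422


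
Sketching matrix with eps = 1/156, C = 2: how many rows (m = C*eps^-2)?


1/eps = 156.
(1/eps)^2 = 24336.
m = 2*24336 = 48672.

48672


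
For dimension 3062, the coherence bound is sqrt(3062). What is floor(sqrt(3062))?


55^2 = 3025 <= 3062 < 3136 = 56^2, so 55 <= sqrt(3062) < 56.
floor(sqrt(3062)) = 55.

55


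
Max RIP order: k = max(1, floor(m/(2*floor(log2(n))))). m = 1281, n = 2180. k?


floor(log2(2180)) = 11.
2*11 = 22.
m/(2*floor(log2(n))) = 1281/22 ≈ 58.2273.
floor = 58.
k = max(1, 58) = 58.

58


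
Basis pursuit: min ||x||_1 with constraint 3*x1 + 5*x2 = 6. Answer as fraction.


Axis intercepts:
  x1 = 2, x2 = 0: L1 = 2
  x1 = 0, x2 = 6/5: L1 = 6/5
x* = (0, 6/5)
||x*||_1 = 6/5.

6/5


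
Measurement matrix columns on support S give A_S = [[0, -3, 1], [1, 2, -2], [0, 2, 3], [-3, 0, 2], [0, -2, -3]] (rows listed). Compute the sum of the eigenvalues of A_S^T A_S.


Sum of eigenvalues of A_S^T A_S = trace(A_S^T A_S) = sum of squared column norms of A_S.
A_S^T A_S diagonal: [10, 21, 27].
trace = 10 + 21 + 27 = 58.

58


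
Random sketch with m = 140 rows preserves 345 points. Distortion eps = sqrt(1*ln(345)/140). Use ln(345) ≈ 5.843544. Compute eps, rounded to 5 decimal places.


ln(345) ≈ 5.843544.
1*ln(N)/m ≈ 1*5.843544/140 ≈ 0.0417396.
eps = sqrt(0.0417396) ≈ 0.2043027 ≈ 0.20430.

0.20430


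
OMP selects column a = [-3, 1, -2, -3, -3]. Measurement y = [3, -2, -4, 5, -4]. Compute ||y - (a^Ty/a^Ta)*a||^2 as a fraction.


a^T a = 32.
a^T y = -6.
coeff = -6/32 = -3/16.
||r||^2 = 551/8.

551/8


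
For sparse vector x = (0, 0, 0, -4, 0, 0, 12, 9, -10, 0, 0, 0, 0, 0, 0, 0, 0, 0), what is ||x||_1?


Non-zero entries: [(3, -4), (6, 12), (7, 9), (8, -10)]
Absolute values: [4, 12, 9, 10]
||x||_1 = sum = 35.

35


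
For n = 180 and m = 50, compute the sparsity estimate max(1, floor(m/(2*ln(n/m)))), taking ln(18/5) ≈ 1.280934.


n/m = 180/50 = 18/5.
ln(n/m) ≈ 1.280934.
2*ln(n/m) ≈ 2.561868.
m/(2*ln(n/m)) ≈ 50/2.561868 ≈ 19.517.
floor = 19.
k_max = max(1, 19) = 19.

19


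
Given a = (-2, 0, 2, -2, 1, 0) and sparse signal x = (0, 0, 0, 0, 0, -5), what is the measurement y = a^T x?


Non-zero terms: ['0*-5']
Products: [0]
y = sum = 0.

0


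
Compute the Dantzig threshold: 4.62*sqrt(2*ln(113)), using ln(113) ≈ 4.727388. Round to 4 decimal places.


ln(113) ≈ 4.727388.
2*ln(n) ≈ 9.454776.
sqrt(2*ln(n)) ≈ sqrt(9.454776) ≈ 3.074862.
threshold ≈ 4.62*3.074862 = 14.20586244 ≈ 14.2059.

14.2059


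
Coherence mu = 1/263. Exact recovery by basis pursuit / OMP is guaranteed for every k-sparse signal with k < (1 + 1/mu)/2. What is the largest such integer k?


1/mu = 263.
1 + 1/mu = 264.
(1 + 1/mu)/2 = 132 is an integer and the inequality is strict, so k_max = 132 - 1 = 131.

131


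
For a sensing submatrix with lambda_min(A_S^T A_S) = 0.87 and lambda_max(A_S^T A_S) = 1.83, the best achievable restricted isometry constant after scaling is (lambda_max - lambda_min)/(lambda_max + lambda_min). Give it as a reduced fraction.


lambda_max - lambda_min = 1.83 - 0.87 = 0.96.
lambda_max + lambda_min = 1.83 + 0.87 = 2.70.
delta = 0.96/2.70 = 96/270 = 16/45.

16/45


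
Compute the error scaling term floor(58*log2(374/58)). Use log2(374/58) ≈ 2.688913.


log2(n/k) = log2(374/58) ≈ 2.688913.
k*log2(n/k) ≈ 58*2.688913 = 155.956954.
floor(155.956954) = 155.

155


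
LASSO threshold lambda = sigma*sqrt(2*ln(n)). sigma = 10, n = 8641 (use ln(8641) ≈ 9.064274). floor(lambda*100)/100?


ln(8641) ≈ 9.064274.
2*ln(n) ≈ 18.128548.
sqrt(2*ln(n)) ≈ sqrt(18.128548) ≈ 4.257763.
lambda ≈ 10*4.257763 = 42.57763.
floor(lambda*100)/100 = 42.57.

42.57


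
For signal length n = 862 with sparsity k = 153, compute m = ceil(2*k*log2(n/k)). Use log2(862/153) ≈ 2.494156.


log2(n/k) = log2(862/153) ≈ 2.494156.
2*k*log2(n/k) ≈ 2*153*2.494156 = 763.211736.
m = ceil(763.211736) = 764.

764


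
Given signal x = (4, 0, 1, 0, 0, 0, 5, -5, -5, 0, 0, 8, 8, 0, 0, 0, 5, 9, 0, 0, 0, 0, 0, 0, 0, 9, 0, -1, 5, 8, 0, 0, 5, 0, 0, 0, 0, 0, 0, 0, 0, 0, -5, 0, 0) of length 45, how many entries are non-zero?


Non-zero positions: [0, 2, 6, 7, 8, 11, 12, 16, 17, 25, 27, 28, 29, 32, 42].
Sparsity = 15.

15


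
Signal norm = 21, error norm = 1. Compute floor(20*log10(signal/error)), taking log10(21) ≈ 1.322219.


||x||/||e|| = 21/1 = 21.
log10(21) ≈ 1.322219.
20*log10(||x||/||e||) ≈ 20*1.322219 = 26.44438.
floor(26.44438) = 26.

26


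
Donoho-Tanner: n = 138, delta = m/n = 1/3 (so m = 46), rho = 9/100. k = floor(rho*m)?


m = 1/3*138 = 46.
rho = 9/100.
rho*m = 9/100*46 = 4.14.
k = floor(4.14) = 4.

4


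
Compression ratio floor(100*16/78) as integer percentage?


100*m/n = 100*16/78 ≈ 20.5128.
floor = 20.

20


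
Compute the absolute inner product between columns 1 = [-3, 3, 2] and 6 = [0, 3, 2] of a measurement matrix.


Inner product: -3*0 + 3*3 + 2*2
Products: [0, 9, 4]
Sum = 13.
|dot| = 13.

13


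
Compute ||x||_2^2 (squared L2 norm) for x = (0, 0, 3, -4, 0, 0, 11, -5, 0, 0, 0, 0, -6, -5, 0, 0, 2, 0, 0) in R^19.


Non-zero entries: [(2, 3), (3, -4), (6, 11), (7, -5), (12, -6), (13, -5), (16, 2)]
Squares: [9, 16, 121, 25, 36, 25, 4]
||x||_2^2 = sum = 236.

236


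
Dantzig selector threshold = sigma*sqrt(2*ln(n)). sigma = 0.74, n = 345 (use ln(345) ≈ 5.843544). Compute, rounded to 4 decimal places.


ln(345) ≈ 5.843544.
2*ln(n) ≈ 11.687088.
sqrt(2*ln(n)) ≈ sqrt(11.687088) ≈ 3.418638.
threshold ≈ 0.74*3.418638 = 2.52979212 ≈ 2.5298.

2.5298


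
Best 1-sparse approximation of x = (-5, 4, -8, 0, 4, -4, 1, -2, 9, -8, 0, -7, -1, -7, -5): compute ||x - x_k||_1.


Sorted |x_i| descending: [9, 8, 8, 7, 7, 5, 5, 4, 4, 4, 2, 1, 1, 0, 0]
Keep top 1: [9]
Tail entries: [8, 8, 7, 7, 5, 5, 4, 4, 4, 2, 1, 1, 0, 0]
L1 error = sum of tail = 56.

56


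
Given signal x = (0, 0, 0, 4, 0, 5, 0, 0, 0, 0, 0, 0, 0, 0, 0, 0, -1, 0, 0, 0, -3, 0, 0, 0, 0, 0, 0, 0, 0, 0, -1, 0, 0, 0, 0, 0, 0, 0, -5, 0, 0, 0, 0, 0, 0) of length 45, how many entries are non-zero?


Non-zero positions: [3, 5, 16, 20, 30, 38].
Sparsity = 6.

6


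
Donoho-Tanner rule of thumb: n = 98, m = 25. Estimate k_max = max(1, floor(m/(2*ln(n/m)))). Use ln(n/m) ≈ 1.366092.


n/m = 98/25.
ln(n/m) ≈ 1.366092.
2*ln(n/m) ≈ 2.732184.
m/(2*ln(n/m)) ≈ 25/2.732184 ≈ 9.1502.
floor = 9.
k_max = max(1, 9) = 9.

9


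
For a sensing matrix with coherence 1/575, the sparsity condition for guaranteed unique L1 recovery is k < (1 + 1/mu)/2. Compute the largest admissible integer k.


1/mu = 575.
1 + 1/mu = 576.
(1 + 1/mu)/2 = 288 is an integer and the inequality is strict, so k_max = 288 - 1 = 287.

287


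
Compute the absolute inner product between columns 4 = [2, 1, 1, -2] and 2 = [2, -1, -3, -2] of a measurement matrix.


Inner product: 2*2 + 1*-1 + 1*-3 + -2*-2
Products: [4, -1, -3, 4]
Sum = 4.
|dot| = 4.

4


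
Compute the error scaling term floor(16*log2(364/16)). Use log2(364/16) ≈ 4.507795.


log2(n/k) = log2(364/16) ≈ 4.507795.
k*log2(n/k) ≈ 16*4.507795 = 72.12472.
floor(72.12472) = 72.

72


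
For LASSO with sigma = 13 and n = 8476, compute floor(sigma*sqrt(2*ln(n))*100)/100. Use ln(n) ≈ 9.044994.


ln(8476) ≈ 9.044994.
2*ln(n) ≈ 18.089988.
sqrt(2*ln(n)) ≈ sqrt(18.089988) ≈ 4.253233.
lambda ≈ 13*4.253233 = 55.292029.
floor(lambda*100)/100 = 55.29.

55.29


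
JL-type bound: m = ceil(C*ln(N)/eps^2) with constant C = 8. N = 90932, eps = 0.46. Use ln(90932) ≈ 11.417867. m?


ln(90932) ≈ 11.417867.
eps^2 = 0.46^2 = 0.2116.
C*ln(N)/eps^2 ≈ 8*11.417867/0.2116 ≈ 431.6774.
m = ceil(431.6774) = 432.

432


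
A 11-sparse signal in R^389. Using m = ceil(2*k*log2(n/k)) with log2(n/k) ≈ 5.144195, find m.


log2(n/k) = log2(389/11) ≈ 5.144195.
2*k*log2(n/k) ≈ 2*11*5.144195 = 113.17229.
m = ceil(113.17229) = 114.

114


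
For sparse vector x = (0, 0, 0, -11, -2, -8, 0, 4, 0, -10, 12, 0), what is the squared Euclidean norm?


Non-zero entries: [(3, -11), (4, -2), (5, -8), (7, 4), (9, -10), (10, 12)]
Squares: [121, 4, 64, 16, 100, 144]
||x||_2^2 = sum = 449.

449


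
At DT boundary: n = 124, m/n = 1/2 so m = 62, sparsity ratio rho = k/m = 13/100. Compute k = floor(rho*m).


m = 1/2*124 = 62.
rho = 13/100.
rho*m = 13/100*62 = 8.06.
k = floor(8.06) = 8.

8


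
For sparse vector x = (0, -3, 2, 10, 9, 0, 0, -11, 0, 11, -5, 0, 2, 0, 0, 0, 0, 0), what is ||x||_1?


Non-zero entries: [(1, -3), (2, 2), (3, 10), (4, 9), (7, -11), (9, 11), (10, -5), (12, 2)]
Absolute values: [3, 2, 10, 9, 11, 11, 5, 2]
||x||_1 = sum = 53.

53


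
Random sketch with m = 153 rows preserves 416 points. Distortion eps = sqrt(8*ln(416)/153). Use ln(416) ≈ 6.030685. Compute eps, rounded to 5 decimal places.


ln(416) ≈ 6.030685.
8*ln(N)/m ≈ 8*6.030685/153 ≈ 0.31532993.
eps = sqrt(0.31532993) ≈ 0.5615425 ≈ 0.56154.

0.56154


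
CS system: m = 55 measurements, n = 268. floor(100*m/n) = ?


100*m/n = 100*55/268 ≈ 20.5224.
floor = 20.

20


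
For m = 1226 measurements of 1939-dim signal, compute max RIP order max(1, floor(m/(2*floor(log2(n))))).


floor(log2(1939)) = 10.
2*10 = 20.
m/(2*floor(log2(n))) = 1226/20 ≈ 61.3.
floor = 61.
k = max(1, 61) = 61.

61


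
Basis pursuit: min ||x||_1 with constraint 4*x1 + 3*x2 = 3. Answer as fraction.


Axis intercepts:
  x1 = 3/4, x2 = 0: L1 = 3/4
  x1 = 0, x2 = 1: L1 = 1
x* = (3/4, 0)
||x*||_1 = 3/4.

3/4


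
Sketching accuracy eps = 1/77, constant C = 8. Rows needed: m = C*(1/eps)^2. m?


1/eps = 77.
(1/eps)^2 = 5929.
m = 8*5929 = 47432.

47432


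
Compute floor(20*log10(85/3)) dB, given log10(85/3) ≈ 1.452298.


||x||/||e|| = 85/3.
log10(85/3) ≈ 1.452298.
20*log10(||x||/||e||) ≈ 20*1.452298 = 29.04596.
floor(29.04596) = 29.

29


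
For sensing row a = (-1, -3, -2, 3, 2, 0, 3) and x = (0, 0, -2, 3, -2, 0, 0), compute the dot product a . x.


Non-zero terms: ['-2*-2', '3*3', '2*-2']
Products: [4, 9, -4]
y = sum = 9.

9


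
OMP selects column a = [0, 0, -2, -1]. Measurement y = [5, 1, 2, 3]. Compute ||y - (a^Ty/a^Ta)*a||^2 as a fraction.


a^T a = 5.
a^T y = -7.
coeff = -7/5 = -7/5.
||r||^2 = 146/5.

146/5


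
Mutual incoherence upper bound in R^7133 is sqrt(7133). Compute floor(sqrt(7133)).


84^2 = 7056 <= 7133 < 7225 = 85^2, so 84 <= sqrt(7133) < 85.
floor(sqrt(7133)) = 84.

84


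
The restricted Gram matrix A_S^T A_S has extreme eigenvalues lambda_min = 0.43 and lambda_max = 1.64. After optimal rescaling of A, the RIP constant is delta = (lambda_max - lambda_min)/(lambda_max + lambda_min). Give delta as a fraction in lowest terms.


lambda_max - lambda_min = 1.64 - 0.43 = 1.21.
lambda_max + lambda_min = 1.64 + 0.43 = 2.07.
delta = 1.21/2.07 = 121/207.

121/207


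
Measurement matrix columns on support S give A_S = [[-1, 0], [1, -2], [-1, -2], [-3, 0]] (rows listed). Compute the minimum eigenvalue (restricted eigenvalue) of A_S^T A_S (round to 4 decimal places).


A_S^T A_S = [[12, 0], [0, 8]].
trace = 20.
det = 96.
disc = trace^2 - 4*det = 400 - 4*96 = 16.
sqrt(16) = 4.
lam_min = (20 - 4)/2 = 8 = 8.0000.

8.0000


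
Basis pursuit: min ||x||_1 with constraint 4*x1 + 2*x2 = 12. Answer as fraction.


Axis intercepts:
  x1 = 3, x2 = 0: L1 = 3
  x1 = 0, x2 = 6: L1 = 6
x* = (3, 0)
||x*||_1 = 3.

3


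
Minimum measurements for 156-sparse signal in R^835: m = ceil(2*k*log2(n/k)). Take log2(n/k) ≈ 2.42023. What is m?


log2(n/k) = log2(835/156) ≈ 2.42023.
2*k*log2(n/k) ≈ 2*156*2.42023 = 755.11176.
m = ceil(755.11176) = 756.

756


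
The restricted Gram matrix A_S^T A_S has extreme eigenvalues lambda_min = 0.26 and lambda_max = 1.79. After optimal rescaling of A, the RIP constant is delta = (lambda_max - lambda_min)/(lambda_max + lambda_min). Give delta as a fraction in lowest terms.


lambda_max - lambda_min = 1.79 - 0.26 = 1.53.
lambda_max + lambda_min = 1.79 + 0.26 = 2.05.
delta = 1.53/2.05 = 153/205.

153/205


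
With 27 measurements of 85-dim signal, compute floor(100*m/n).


100*m/n = 100*27/85 ≈ 31.7647.
floor = 31.

31


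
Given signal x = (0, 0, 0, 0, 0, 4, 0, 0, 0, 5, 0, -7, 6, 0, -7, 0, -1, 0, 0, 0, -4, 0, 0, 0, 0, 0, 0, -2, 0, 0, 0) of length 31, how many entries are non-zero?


Non-zero positions: [5, 9, 11, 12, 14, 16, 20, 27].
Sparsity = 8.

8


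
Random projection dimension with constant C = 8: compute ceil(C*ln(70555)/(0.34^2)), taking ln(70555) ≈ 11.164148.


ln(70555) ≈ 11.164148.
eps^2 = 0.34^2 = 0.1156.
C*ln(N)/eps^2 ≈ 8*11.164148/0.1156 ≈ 772.6054.
m = ceil(772.6054) = 773.

773


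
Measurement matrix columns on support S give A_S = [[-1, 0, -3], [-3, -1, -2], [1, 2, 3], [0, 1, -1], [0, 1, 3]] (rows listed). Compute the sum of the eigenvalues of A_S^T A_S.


Sum of eigenvalues of A_S^T A_S = trace(A_S^T A_S) = sum of squared column norms of A_S.
A_S^T A_S diagonal: [11, 7, 32].
trace = 11 + 7 + 32 = 50.

50


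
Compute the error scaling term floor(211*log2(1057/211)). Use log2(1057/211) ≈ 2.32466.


log2(n/k) = log2(1057/211) ≈ 2.32466.
k*log2(n/k) ≈ 211*2.32466 = 490.50326.
floor(490.50326) = 490.

490


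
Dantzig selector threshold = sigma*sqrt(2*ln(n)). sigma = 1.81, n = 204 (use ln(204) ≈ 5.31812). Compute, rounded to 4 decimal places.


ln(204) ≈ 5.31812.
2*ln(n) ≈ 10.63624.
sqrt(2*ln(n)) ≈ sqrt(10.63624) ≈ 3.261325.
threshold ≈ 1.81*3.261325 = 5.90299825 ≈ 5.9030.

5.9030


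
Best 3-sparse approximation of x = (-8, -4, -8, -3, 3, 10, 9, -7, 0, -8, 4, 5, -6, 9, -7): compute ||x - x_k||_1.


Sorted |x_i| descending: [10, 9, 9, 8, 8, 8, 7, 7, 6, 5, 4, 4, 3, 3, 0]
Keep top 3: [10, 9, 9]
Tail entries: [8, 8, 8, 7, 7, 6, 5, 4, 4, 3, 3, 0]
L1 error = sum of tail = 63.

63


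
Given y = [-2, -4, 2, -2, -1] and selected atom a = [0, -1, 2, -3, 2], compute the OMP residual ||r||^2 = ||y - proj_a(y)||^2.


a^T a = 18.
a^T y = 12.
coeff = 12/18 = 2/3.
||r||^2 = 21.

21


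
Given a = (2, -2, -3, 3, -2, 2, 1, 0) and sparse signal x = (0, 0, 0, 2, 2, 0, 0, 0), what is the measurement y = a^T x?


Non-zero terms: ['3*2', '-2*2']
Products: [6, -4]
y = sum = 2.

2


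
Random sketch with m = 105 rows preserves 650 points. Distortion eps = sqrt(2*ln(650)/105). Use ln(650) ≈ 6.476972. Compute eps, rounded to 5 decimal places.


ln(650) ≈ 6.476972.
2*ln(N)/m ≈ 2*6.476972/105 ≈ 0.1233709.
eps = sqrt(0.1233709) ≈ 0.3512419 ≈ 0.35124.

0.35124


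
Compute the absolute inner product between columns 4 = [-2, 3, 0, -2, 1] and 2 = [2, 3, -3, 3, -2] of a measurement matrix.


Inner product: -2*2 + 3*3 + 0*-3 + -2*3 + 1*-2
Products: [-4, 9, 0, -6, -2]
Sum = -3.
|dot| = 3.

3


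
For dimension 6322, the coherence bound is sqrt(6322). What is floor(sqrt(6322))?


79^2 = 6241 <= 6322 < 6400 = 80^2, so 79 <= sqrt(6322) < 80.
floor(sqrt(6322)) = 79.

79


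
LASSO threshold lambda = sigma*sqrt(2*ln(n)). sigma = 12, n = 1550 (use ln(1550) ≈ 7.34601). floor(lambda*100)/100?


ln(1550) ≈ 7.34601.
2*ln(n) ≈ 14.69202.
sqrt(2*ln(n)) ≈ sqrt(14.69202) ≈ 3.833017.
lambda ≈ 12*3.833017 = 45.996204.
floor(lambda*100)/100 = 45.99.

45.99


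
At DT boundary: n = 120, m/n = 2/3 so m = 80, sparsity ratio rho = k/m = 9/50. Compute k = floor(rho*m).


m = 2/3*120 = 80.
rho = 9/50.
rho*m = 9/50*80 = 14.4.
k = floor(14.4) = 14.

14


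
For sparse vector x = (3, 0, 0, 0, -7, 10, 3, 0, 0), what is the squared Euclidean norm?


Non-zero entries: [(0, 3), (4, -7), (5, 10), (6, 3)]
Squares: [9, 49, 100, 9]
||x||_2^2 = sum = 167.

167


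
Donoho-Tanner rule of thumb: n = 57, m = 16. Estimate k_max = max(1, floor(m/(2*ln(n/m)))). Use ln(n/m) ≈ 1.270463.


n/m = 57/16.
ln(n/m) ≈ 1.270463.
2*ln(n/m) ≈ 2.540926.
m/(2*ln(n/m)) ≈ 16/2.540926 ≈ 6.2969.
floor = 6.
k_max = max(1, 6) = 6.

6


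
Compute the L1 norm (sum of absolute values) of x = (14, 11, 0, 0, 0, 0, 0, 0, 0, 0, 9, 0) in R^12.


Non-zero entries: [(0, 14), (1, 11), (10, 9)]
Absolute values: [14, 11, 9]
||x||_1 = sum = 34.

34


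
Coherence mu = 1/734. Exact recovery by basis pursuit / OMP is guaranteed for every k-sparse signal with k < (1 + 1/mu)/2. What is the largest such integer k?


1/mu = 734.
1 + 1/mu = 735.
(1 + 1/mu)/2 = 367.5 is not an integer, so k_max = floor(367.5) = 367.

367


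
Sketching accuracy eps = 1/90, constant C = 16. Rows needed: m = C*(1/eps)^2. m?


1/eps = 90.
(1/eps)^2 = 8100.
m = 16*8100 = 129600.

129600


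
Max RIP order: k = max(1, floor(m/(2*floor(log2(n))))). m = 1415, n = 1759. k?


floor(log2(1759)) = 10.
2*10 = 20.
m/(2*floor(log2(n))) = 1415/20 ≈ 70.75.
floor = 70.
k = max(1, 70) = 70.

70


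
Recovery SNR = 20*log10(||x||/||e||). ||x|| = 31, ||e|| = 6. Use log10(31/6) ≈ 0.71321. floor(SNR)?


||x||/||e|| = 31/6.
log10(31/6) ≈ 0.71321.
20*log10(||x||/||e||) ≈ 20*0.71321 = 14.2642.
floor(14.2642) = 14.

14


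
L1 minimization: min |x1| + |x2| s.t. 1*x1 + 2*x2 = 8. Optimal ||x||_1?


Axis intercepts:
  x1 = 8, x2 = 0: L1 = 8
  x1 = 0, x2 = 4: L1 = 4
x* = (0, 4)
||x*||_1 = 4.

4


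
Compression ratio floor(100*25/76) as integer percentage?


100*m/n = 100*25/76 ≈ 32.8947.
floor = 32.

32


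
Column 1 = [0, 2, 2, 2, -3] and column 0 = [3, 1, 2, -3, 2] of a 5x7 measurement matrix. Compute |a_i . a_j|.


Inner product: 0*3 + 2*1 + 2*2 + 2*-3 + -3*2
Products: [0, 2, 4, -6, -6]
Sum = -6.
|dot| = 6.

6


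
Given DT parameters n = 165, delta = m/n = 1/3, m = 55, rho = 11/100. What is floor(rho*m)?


m = 1/3*165 = 55.
rho = 11/100.
rho*m = 11/100*55 = 6.05.
k = floor(6.05) = 6.

6


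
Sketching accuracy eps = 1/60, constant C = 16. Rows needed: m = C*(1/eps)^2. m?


1/eps = 60.
(1/eps)^2 = 3600.
m = 16*3600 = 57600.

57600


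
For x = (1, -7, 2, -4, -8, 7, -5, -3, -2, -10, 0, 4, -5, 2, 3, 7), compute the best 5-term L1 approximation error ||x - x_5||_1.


Sorted |x_i| descending: [10, 8, 7, 7, 7, 5, 5, 4, 4, 3, 3, 2, 2, 2, 1, 0]
Keep top 5: [10, 8, 7, 7, 7]
Tail entries: [5, 5, 4, 4, 3, 3, 2, 2, 2, 1, 0]
L1 error = sum of tail = 31.

31


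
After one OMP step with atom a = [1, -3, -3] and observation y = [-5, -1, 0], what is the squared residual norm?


a^T a = 19.
a^T y = -2.
coeff = -2/19 = -2/19.
||r||^2 = 490/19.

490/19


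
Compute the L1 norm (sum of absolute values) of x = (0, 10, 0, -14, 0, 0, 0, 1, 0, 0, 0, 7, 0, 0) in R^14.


Non-zero entries: [(1, 10), (3, -14), (7, 1), (11, 7)]
Absolute values: [10, 14, 1, 7]
||x||_1 = sum = 32.

32


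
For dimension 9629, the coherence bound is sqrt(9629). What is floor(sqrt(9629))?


98^2 = 9604 <= 9629 < 9801 = 99^2, so 98 <= sqrt(9629) < 99.
floor(sqrt(9629)) = 98.

98


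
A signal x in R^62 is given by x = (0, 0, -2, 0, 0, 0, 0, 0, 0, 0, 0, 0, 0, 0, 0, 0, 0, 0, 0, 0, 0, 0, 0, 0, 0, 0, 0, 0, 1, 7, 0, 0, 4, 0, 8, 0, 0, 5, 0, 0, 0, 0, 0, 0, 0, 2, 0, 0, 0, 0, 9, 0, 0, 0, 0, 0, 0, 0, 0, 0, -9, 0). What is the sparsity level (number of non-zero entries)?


Non-zero positions: [2, 28, 29, 32, 34, 37, 45, 50, 60].
Sparsity = 9.

9


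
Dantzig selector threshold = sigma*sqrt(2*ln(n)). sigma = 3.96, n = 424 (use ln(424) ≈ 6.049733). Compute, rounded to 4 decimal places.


ln(424) ≈ 6.049733.
2*ln(n) ≈ 12.099466.
sqrt(2*ln(n)) ≈ sqrt(12.099466) ≈ 3.478429.
threshold ≈ 3.96*3.478429 = 13.77457884 ≈ 13.7746.

13.7746


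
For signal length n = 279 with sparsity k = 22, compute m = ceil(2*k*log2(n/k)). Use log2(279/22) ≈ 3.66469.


log2(n/k) = log2(279/22) ≈ 3.66469.
2*k*log2(n/k) ≈ 2*22*3.66469 = 161.24636.
m = ceil(161.24636) = 162.

162


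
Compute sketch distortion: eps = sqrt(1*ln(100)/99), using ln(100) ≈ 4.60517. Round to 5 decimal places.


ln(100) ≈ 4.60517.
1*ln(N)/m ≈ 1*4.60517/99 ≈ 0.04651687.
eps = sqrt(0.04651687) ≈ 0.2156777 ≈ 0.21568.

0.21568


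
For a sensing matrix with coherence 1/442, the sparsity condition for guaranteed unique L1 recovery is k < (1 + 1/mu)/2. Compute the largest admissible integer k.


1/mu = 442.
1 + 1/mu = 443.
(1 + 1/mu)/2 = 221.5 is not an integer, so k_max = floor(221.5) = 221.

221


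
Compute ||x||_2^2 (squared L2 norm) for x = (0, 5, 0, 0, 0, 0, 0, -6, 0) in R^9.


Non-zero entries: [(1, 5), (7, -6)]
Squares: [25, 36]
||x||_2^2 = sum = 61.

61


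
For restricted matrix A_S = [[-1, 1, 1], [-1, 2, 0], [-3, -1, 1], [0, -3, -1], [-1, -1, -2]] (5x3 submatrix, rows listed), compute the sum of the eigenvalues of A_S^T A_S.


Sum of eigenvalues of A_S^T A_S = trace(A_S^T A_S) = sum of squared column norms of A_S.
A_S^T A_S diagonal: [12, 16, 7].
trace = 12 + 16 + 7 = 35.

35


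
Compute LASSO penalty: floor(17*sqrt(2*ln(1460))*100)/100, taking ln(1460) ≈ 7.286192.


ln(1460) ≈ 7.286192.
2*ln(n) ≈ 14.572384.
sqrt(2*ln(n)) ≈ sqrt(14.572384) ≈ 3.817379.
lambda ≈ 17*3.817379 = 64.895443.
floor(lambda*100)/100 = 64.89.

64.89


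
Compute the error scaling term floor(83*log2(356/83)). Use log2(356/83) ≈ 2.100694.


log2(n/k) = log2(356/83) ≈ 2.100694.
k*log2(n/k) ≈ 83*2.100694 = 174.357602.
floor(174.357602) = 174.

174


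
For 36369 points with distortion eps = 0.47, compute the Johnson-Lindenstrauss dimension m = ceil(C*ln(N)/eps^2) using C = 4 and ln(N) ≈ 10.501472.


ln(36369) ≈ 10.501472.
eps^2 = 0.47^2 = 0.2209.
C*ln(N)/eps^2 ≈ 4*10.501472/0.2209 ≈ 190.1579.
m = ceil(190.1579) = 191.

191


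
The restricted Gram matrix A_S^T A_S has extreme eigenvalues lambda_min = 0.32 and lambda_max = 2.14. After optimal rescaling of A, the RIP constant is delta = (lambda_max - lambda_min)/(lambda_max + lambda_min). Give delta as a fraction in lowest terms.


lambda_max - lambda_min = 2.14 - 0.32 = 1.82.
lambda_max + lambda_min = 2.14 + 0.32 = 2.46.
delta = 1.82/2.46 = 182/246 = 91/123.

91/123


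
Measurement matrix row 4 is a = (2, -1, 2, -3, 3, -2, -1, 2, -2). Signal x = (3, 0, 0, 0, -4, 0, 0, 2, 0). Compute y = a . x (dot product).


Non-zero terms: ['2*3', '3*-4', '2*2']
Products: [6, -12, 4]
y = sum = -2.

-2


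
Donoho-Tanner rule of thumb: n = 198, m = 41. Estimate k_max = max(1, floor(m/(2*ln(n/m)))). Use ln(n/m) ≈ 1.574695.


n/m = 198/41.
ln(n/m) ≈ 1.574695.
2*ln(n/m) ≈ 3.14939.
m/(2*ln(n/m)) ≈ 41/3.14939 ≈ 13.0184.
floor = 13.
k_max = max(1, 13) = 13.

13


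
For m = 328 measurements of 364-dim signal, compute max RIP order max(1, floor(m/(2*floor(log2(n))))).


floor(log2(364)) = 8.
2*8 = 16.
m/(2*floor(log2(n))) = 328/16 ≈ 20.5.
floor = 20.
k = max(1, 20) = 20.

20


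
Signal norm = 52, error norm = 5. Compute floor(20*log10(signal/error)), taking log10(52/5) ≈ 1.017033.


||x||/||e|| = 52/5.
log10(52/5) ≈ 1.017033.
20*log10(||x||/||e||) ≈ 20*1.017033 = 20.34066.
floor(20.34066) = 20.

20


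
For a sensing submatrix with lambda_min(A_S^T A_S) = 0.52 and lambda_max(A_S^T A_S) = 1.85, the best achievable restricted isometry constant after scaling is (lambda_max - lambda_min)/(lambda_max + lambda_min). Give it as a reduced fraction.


lambda_max - lambda_min = 1.85 - 0.52 = 1.33.
lambda_max + lambda_min = 1.85 + 0.52 = 2.37.
delta = 1.33/2.37 = 133/237.

133/237


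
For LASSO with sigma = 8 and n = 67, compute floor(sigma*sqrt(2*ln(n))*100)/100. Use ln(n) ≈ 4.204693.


ln(67) ≈ 4.204693.
2*ln(n) ≈ 8.409386.
sqrt(2*ln(n)) ≈ sqrt(8.409386) ≈ 2.899894.
lambda ≈ 8*2.899894 = 23.199152.
floor(lambda*100)/100 = 23.19.

23.19


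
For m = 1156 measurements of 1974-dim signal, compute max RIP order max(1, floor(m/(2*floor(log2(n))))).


floor(log2(1974)) = 10.
2*10 = 20.
m/(2*floor(log2(n))) = 1156/20 ≈ 57.8.
floor = 57.
k = max(1, 57) = 57.

57


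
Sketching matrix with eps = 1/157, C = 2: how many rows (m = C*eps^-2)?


1/eps = 157.
(1/eps)^2 = 24649.
m = 2*24649 = 49298.

49298


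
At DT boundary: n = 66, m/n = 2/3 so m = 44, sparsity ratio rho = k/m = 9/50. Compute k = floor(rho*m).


m = 2/3*66 = 44.
rho = 9/50.
rho*m = 9/50*44 = 7.92.
k = floor(7.92) = 7.

7


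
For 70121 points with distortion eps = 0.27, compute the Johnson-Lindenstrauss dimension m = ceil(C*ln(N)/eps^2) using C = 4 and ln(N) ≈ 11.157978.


ln(70121) ≈ 11.157978.
eps^2 = 0.27^2 = 0.0729.
C*ln(N)/eps^2 ≈ 4*11.157978/0.0729 ≈ 612.2347.
m = ceil(612.2347) = 613.

613


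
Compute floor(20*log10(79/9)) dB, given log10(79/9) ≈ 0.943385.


||x||/||e|| = 79/9.
log10(79/9) ≈ 0.943385.
20*log10(||x||/||e||) ≈ 20*0.943385 = 18.8677.
floor(18.8677) = 18.

18


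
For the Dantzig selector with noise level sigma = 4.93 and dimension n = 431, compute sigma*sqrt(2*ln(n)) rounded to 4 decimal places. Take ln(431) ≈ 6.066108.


ln(431) ≈ 6.066108.
2*ln(n) ≈ 12.132216.
sqrt(2*ln(n)) ≈ sqrt(12.132216) ≈ 3.483133.
threshold ≈ 4.93*3.483133 = 17.17184569 ≈ 17.1718.

17.1718


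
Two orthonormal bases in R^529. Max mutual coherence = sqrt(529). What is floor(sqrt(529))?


23^2 = 529 <= 529 < 576 = 24^2, so 23 <= sqrt(529) < 24.
floor(sqrt(529)) = 23.

23


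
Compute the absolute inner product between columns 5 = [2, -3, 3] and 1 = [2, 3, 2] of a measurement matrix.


Inner product: 2*2 + -3*3 + 3*2
Products: [4, -9, 6]
Sum = 1.
|dot| = 1.

1


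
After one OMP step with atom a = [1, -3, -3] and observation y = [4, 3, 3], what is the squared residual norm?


a^T a = 19.
a^T y = -14.
coeff = -14/19 = -14/19.
||r||^2 = 450/19.

450/19


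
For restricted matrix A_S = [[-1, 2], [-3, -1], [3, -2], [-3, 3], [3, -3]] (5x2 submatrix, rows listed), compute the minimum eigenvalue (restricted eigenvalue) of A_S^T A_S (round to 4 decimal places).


A_S^T A_S = [[37, -23], [-23, 27]].
trace = 64.
det = 470.
disc = trace^2 - 4*det = 4096 - 4*470 = 2216.
sqrt(2216) ≈ 47.074409.
lam_min = (64 - sqrt(2216))/2 ≈ (64 - 47.074409)/2 = 8.4627955 ≈ 8.4628.

8.4628


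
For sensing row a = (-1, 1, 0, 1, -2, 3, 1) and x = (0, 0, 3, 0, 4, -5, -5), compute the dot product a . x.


Non-zero terms: ['0*3', '-2*4', '3*-5', '1*-5']
Products: [0, -8, -15, -5]
y = sum = -28.

-28


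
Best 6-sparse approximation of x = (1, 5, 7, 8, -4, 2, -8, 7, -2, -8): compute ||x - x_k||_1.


Sorted |x_i| descending: [8, 8, 8, 7, 7, 5, 4, 2, 2, 1]
Keep top 6: [8, 8, 8, 7, 7, 5]
Tail entries: [4, 2, 2, 1]
L1 error = sum of tail = 9.

9


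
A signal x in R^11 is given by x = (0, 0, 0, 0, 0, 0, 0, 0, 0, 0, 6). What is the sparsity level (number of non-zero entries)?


Non-zero positions: [10].
Sparsity = 1.

1


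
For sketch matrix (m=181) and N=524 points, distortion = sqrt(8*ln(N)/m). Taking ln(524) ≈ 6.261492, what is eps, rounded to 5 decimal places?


ln(524) ≈ 6.261492.
8*ln(N)/m ≈ 8*6.261492/181 ≈ 0.27675103.
eps = sqrt(0.27675103) ≈ 0.5260713 ≈ 0.52607.

0.52607


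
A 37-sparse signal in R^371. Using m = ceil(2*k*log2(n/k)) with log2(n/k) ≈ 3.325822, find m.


log2(n/k) = log2(371/37) ≈ 3.325822.
2*k*log2(n/k) ≈ 2*37*3.325822 = 246.110828.
m = ceil(246.110828) = 247.

247


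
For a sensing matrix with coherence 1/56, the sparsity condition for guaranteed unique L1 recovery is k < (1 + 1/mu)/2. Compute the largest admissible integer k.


1/mu = 56.
1 + 1/mu = 57.
(1 + 1/mu)/2 = 28.5 is not an integer, so k_max = floor(28.5) = 28.

28


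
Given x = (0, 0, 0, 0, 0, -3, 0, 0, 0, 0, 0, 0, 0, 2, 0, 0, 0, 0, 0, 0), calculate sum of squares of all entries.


Non-zero entries: [(5, -3), (13, 2)]
Squares: [9, 4]
||x||_2^2 = sum = 13.

13


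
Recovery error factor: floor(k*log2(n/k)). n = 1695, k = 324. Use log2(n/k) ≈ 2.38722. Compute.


log2(n/k) = log2(1695/324) ≈ 2.38722.
k*log2(n/k) ≈ 324*2.38722 = 773.45928.
floor(773.45928) = 773.

773


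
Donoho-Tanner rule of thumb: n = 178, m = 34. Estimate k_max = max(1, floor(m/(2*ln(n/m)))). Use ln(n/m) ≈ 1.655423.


n/m = 178/34 = 89/17.
ln(n/m) ≈ 1.655423.
2*ln(n/m) ≈ 3.310846.
m/(2*ln(n/m)) ≈ 34/3.310846 ≈ 10.2693.
floor = 10.
k_max = max(1, 10) = 10.

10


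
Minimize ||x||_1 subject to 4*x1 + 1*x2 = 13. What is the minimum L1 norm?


Axis intercepts:
  x1 = 13/4, x2 = 0: L1 = 13/4
  x1 = 0, x2 = 13: L1 = 13
x* = (13/4, 0)
||x*||_1 = 13/4.

13/4


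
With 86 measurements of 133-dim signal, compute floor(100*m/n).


100*m/n = 100*86/133 ≈ 64.6617.
floor = 64.

64


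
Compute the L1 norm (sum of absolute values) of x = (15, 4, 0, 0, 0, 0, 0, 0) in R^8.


Non-zero entries: [(0, 15), (1, 4)]
Absolute values: [15, 4]
||x||_1 = sum = 19.

19


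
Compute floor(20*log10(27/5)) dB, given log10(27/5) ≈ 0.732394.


||x||/||e|| = 27/5.
log10(27/5) ≈ 0.732394.
20*log10(||x||/||e||) ≈ 20*0.732394 = 14.64788.
floor(14.64788) = 14.

14


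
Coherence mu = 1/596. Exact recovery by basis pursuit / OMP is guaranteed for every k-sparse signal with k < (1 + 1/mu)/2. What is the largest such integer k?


1/mu = 596.
1 + 1/mu = 597.
(1 + 1/mu)/2 = 298.5 is not an integer, so k_max = floor(298.5) = 298.

298


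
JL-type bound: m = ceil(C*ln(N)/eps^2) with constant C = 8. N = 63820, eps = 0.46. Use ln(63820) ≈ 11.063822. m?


ln(63820) ≈ 11.063822.
eps^2 = 0.46^2 = 0.2116.
C*ln(N)/eps^2 ≈ 8*11.063822/0.2116 ≈ 418.2919.
m = ceil(418.2919) = 419.

419


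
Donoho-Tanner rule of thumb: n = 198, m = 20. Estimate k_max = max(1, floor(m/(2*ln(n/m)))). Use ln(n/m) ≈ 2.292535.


n/m = 198/20 = 99/10.
ln(n/m) ≈ 2.292535.
2*ln(n/m) ≈ 4.58507.
m/(2*ln(n/m)) ≈ 20/4.58507 ≈ 4.362.
floor = 4.
k_max = max(1, 4) = 4.

4


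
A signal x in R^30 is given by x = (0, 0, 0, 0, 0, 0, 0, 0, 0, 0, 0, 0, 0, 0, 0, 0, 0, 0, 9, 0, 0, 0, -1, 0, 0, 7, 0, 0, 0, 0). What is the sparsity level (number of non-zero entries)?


Non-zero positions: [18, 22, 25].
Sparsity = 3.

3


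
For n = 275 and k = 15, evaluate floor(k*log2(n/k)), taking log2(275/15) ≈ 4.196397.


log2(n/k) = log2(275/15) ≈ 4.196397.
k*log2(n/k) ≈ 15*4.196397 = 62.945955.
floor(62.945955) = 62.

62


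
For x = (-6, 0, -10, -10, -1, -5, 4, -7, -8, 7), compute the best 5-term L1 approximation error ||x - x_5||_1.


Sorted |x_i| descending: [10, 10, 8, 7, 7, 6, 5, 4, 1, 0]
Keep top 5: [10, 10, 8, 7, 7]
Tail entries: [6, 5, 4, 1, 0]
L1 error = sum of tail = 16.

16


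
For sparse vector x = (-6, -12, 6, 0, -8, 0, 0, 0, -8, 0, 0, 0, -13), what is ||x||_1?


Non-zero entries: [(0, -6), (1, -12), (2, 6), (4, -8), (8, -8), (12, -13)]
Absolute values: [6, 12, 6, 8, 8, 13]
||x||_1 = sum = 53.

53


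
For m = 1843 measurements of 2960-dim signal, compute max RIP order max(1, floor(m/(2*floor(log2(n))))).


floor(log2(2960)) = 11.
2*11 = 22.
m/(2*floor(log2(n))) = 1843/22 ≈ 83.7727.
floor = 83.
k = max(1, 83) = 83.

83


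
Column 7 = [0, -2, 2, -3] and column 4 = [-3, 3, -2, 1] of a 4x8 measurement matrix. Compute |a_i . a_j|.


Inner product: 0*-3 + -2*3 + 2*-2 + -3*1
Products: [0, -6, -4, -3]
Sum = -13.
|dot| = 13.

13


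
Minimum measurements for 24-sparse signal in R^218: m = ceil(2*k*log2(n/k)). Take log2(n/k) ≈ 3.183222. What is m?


log2(n/k) = log2(218/24) ≈ 3.183222.
2*k*log2(n/k) ≈ 2*24*3.183222 = 152.794656.
m = ceil(152.794656) = 153.

153


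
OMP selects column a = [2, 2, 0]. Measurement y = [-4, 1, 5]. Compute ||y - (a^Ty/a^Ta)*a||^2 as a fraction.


a^T a = 8.
a^T y = -6.
coeff = -6/8 = -3/4.
||r||^2 = 75/2.

75/2


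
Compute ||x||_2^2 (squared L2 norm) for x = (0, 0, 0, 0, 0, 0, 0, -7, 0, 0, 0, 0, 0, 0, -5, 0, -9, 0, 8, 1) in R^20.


Non-zero entries: [(7, -7), (14, -5), (16, -9), (18, 8), (19, 1)]
Squares: [49, 25, 81, 64, 1]
||x||_2^2 = sum = 220.

220


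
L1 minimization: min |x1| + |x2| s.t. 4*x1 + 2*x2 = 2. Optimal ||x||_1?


Axis intercepts:
  x1 = 1/2, x2 = 0: L1 = 1/2
  x1 = 0, x2 = 1: L1 = 1
x* = (1/2, 0)
||x*||_1 = 1/2.

1/2


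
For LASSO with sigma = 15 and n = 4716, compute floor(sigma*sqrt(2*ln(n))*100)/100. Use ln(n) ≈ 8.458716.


ln(4716) ≈ 8.458716.
2*ln(n) ≈ 16.917432.
sqrt(2*ln(n)) ≈ sqrt(16.917432) ≈ 4.113081.
lambda ≈ 15*4.113081 = 61.696215.
floor(lambda*100)/100 = 61.69.

61.69


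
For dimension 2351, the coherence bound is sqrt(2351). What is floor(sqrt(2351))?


48^2 = 2304 <= 2351 < 2401 = 49^2, so 48 <= sqrt(2351) < 49.
floor(sqrt(2351)) = 48.

48


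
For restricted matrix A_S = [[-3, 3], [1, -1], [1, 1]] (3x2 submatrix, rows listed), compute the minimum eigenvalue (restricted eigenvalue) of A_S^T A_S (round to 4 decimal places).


A_S^T A_S = [[11, -9], [-9, 11]].
trace = 22.
det = 40.
disc = trace^2 - 4*det = 484 - 4*40 = 324.
sqrt(324) = 18.
lam_min = (22 - 18)/2 = 2 = 2.0000.

2.0000


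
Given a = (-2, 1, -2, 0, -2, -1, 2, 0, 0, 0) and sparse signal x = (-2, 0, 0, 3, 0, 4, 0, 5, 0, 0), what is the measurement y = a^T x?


Non-zero terms: ['-2*-2', '0*3', '-1*4', '0*5']
Products: [4, 0, -4, 0]
y = sum = 0.

0


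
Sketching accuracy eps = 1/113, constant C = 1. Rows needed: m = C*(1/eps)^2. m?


1/eps = 113.
(1/eps)^2 = 12769.
m = 1*12769 = 12769.

12769


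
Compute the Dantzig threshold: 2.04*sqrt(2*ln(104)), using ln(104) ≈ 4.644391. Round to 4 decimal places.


ln(104) ≈ 4.644391.
2*ln(n) ≈ 9.288782.
sqrt(2*ln(n)) ≈ sqrt(9.288782) ≈ 3.04775.
threshold ≈ 2.04*3.04775 = 6.21741 ≈ 6.2174.

6.2174


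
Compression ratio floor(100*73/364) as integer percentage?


100*m/n = 100*73/364 ≈ 20.0549.
floor = 20.

20


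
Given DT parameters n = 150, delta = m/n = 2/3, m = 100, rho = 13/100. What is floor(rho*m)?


m = 2/3*150 = 100.
rho = 13/100.
rho*m = 13/100*100 = 13.
k = floor(13) = 13.

13


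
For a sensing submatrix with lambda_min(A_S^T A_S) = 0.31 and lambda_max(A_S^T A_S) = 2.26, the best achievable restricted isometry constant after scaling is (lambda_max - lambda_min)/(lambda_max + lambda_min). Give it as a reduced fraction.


lambda_max - lambda_min = 2.26 - 0.31 = 1.95.
lambda_max + lambda_min = 2.26 + 0.31 = 2.57.
delta = 1.95/2.57 = 195/257.

195/257


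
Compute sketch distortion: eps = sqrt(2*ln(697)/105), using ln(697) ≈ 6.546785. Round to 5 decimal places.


ln(697) ≈ 6.546785.
2*ln(N)/m ≈ 2*6.546785/105 ≈ 0.12470067.
eps = sqrt(0.12470067) ≈ 0.3531298 ≈ 0.35313.

0.35313


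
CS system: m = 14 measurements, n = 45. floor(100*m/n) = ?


100*m/n = 100*14/45 ≈ 31.1111.
floor = 31.

31


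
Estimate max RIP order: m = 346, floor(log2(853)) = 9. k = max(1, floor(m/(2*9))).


floor(log2(853)) = 9.
2*9 = 18.
m/(2*floor(log2(n))) = 346/18 ≈ 19.2222.
floor = 19.
k = max(1, 19) = 19.

19


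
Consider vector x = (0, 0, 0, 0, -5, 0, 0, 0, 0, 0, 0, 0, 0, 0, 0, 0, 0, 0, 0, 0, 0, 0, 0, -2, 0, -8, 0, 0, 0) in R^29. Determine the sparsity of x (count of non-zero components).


Non-zero positions: [4, 23, 25].
Sparsity = 3.

3


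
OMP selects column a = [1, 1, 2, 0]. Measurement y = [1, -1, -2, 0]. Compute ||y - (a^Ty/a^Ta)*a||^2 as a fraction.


a^T a = 6.
a^T y = -4.
coeff = -4/6 = -2/3.
||r||^2 = 10/3.

10/3


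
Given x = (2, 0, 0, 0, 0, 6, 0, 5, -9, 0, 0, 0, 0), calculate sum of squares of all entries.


Non-zero entries: [(0, 2), (5, 6), (7, 5), (8, -9)]
Squares: [4, 36, 25, 81]
||x||_2^2 = sum = 146.

146


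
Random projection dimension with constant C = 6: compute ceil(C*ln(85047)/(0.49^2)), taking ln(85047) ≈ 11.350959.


ln(85047) ≈ 11.350959.
eps^2 = 0.49^2 = 0.2401.
C*ln(N)/eps^2 ≈ 6*11.350959/0.2401 ≈ 283.6558.
m = ceil(283.6558) = 284.

284


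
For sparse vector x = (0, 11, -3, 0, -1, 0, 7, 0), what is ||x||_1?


Non-zero entries: [(1, 11), (2, -3), (4, -1), (6, 7)]
Absolute values: [11, 3, 1, 7]
||x||_1 = sum = 22.

22


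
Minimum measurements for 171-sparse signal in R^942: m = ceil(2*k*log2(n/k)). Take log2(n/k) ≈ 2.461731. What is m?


log2(n/k) = log2(942/171) ≈ 2.461731.
2*k*log2(n/k) ≈ 2*171*2.461731 = 841.912002.
m = ceil(841.912002) = 842.

842
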